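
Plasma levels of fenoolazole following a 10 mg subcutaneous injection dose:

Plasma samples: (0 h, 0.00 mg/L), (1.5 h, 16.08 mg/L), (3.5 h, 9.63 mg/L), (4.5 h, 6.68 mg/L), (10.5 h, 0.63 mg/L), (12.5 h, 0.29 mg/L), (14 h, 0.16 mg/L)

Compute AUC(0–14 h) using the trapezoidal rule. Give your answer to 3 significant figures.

AUC = 69.1 mg/L·h

Trapezoidal AUC_0→14:
  [0→1.5]: (0.00+16.08)/2 × 1.5 = 12.06
  [1.5→3.5]: (16.08+9.63)/2 × 2 = 25.71
  [3.5→4.5]: (9.63+6.68)/2 × 1 = 8.155
  [4.5→10.5]: (6.68+0.63)/2 × 6 = 21.93
  [10.5→12.5]: (0.63+0.29)/2 × 2 = 0.92
  [12.5→14]: (0.29+0.16)/2 × 1.5 = 0.3375
  Sum = 69.1125 mg/L·h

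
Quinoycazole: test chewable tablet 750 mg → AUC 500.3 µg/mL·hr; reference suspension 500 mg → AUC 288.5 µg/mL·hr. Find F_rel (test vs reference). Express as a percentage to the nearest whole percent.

F_rel = 116%

F_rel = (AUC_test/D_test) / (AUC_ref/D_ref)
      = (500.3/750) / (288.5/500)
      = 0.667067 / 0.577 = 1.1561 = 115.61%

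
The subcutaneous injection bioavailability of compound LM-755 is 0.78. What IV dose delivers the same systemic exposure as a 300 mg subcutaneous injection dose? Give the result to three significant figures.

D_iv = 234 mg

Systemic exposure from an extravascular dose = F × D_ev, so the equivalent IV dose is F × D_ev.
D_iv = F × D_ev = 0.78 × 300 = 234 mg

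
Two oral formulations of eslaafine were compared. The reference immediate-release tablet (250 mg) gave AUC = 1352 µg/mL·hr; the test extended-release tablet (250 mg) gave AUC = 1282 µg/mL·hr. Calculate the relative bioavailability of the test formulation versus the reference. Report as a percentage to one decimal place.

F_rel = 94.8%

F_rel = (AUC_test/D_test) / (AUC_ref/D_ref)
      = (1282/250) / (1352/250)
      = 5.128 / 5.408 = 0.9482 = 94.82%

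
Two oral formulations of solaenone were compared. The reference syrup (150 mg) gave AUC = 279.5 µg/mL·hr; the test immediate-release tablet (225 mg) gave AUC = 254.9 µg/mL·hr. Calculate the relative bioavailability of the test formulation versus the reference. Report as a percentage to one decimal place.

F_rel = (AUC_test/D_test) / (AUC_ref/D_ref)
      = (254.9/225) / (279.5/150)
      = 1.13289 / 1.86333 = 0.6080 = 60.80%

F_rel = 60.8%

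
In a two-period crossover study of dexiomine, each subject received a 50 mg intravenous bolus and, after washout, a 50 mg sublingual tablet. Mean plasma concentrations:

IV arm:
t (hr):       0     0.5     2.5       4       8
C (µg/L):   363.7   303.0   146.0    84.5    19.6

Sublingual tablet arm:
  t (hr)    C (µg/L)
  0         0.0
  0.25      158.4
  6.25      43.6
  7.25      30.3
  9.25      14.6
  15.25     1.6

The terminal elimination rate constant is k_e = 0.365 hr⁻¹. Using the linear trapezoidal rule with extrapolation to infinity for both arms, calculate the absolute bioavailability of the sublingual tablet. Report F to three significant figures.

Trapezoidal AUC_0→8 (IV):
  [0→0.5]: (363.7+303.0)/2 × 0.5 = 166.675
  [0.5→2.5]: (303.0+146.0)/2 × 2 = 449.0
  [2.5→4]: (146.0+84.5)/2 × 1.5 = 172.875
  [4→8]: (84.5+19.6)/2 × 4 = 208.2
  Sum = 996.75 µg/L·hr
IV tail: 19.6/0.365 = 53.699; AUC_iv,0→∞ = 996.75 + 53.699 = 1050.449 µg/L·hr
Trapezoidal AUC_0→15.25 (sublingual tablet):
  [0→0.25]: (0.0+158.4)/2 × 0.25 = 19.8
  [0.25→6.25]: (158.4+43.6)/2 × 6 = 606.0
  [6.25→7.25]: (43.6+30.3)/2 × 1 = 36.95
  [7.25→9.25]: (30.3+14.6)/2 × 2 = 44.9
  [9.25→15.25]: (14.6+1.6)/2 × 6 = 48.6
  Sum = 756.25 µg/L·hr
sublingual tablet tail: 1.6/0.365 = 4.384; AUC_ev,0→∞ = 756.25 + 4.384 = 760.634 µg/L·hr
F = (AUC_ev/D_ev)/(AUC_iv/D_iv) = (760.634/50)/(1050.449/50) = 15.21268/21.00898 = 0.7241

F = 0.724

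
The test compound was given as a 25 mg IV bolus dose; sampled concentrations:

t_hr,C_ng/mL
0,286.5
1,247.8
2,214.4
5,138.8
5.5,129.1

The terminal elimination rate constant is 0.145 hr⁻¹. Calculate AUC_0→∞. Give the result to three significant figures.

AUC = 1990 ng/mL·hr

Trapezoidal AUC_0→5.5:
  [0→1]: (286.5+247.8)/2 × 1 = 267.15
  [1→2]: (247.8+214.4)/2 × 1 = 231.1
  [2→5]: (214.4+138.8)/2 × 3 = 529.8
  [5→5.5]: (138.8+129.1)/2 × 0.5 = 66.975
  Sum = 1095.025 ng/mL·hr
Extrapolated tail: C_last / k_e = 129.1 / 0.145 = 890.345
AUC_0→∞ = 1095.025 + 890.345 = 1985.37 ng/mL·hr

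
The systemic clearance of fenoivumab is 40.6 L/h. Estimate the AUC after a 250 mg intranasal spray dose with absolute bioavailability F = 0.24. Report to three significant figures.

AUC = 1.48 mg/L·h

AUC_0→∞ = F × Dose / CL
        = 0.24 × 250 / 40.6 = 1.47783 mg/L·h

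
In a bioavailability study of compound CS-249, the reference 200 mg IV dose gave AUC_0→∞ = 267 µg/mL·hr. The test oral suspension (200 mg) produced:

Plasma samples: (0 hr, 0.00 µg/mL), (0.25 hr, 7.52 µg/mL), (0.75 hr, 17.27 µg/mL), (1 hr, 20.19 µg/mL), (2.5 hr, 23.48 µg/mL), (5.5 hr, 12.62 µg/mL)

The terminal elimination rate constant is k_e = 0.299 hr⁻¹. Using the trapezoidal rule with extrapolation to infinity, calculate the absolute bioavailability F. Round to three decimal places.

Trapezoidal AUC_0→5.5 (oral suspension):
  [0→0.25]: (0.00+7.52)/2 × 0.25 = 0.94
  [0.25→0.75]: (7.52+17.27)/2 × 0.5 = 6.1975
  [0.75→1]: (17.27+20.19)/2 × 0.25 = 4.6825
  [1→2.5]: (20.19+23.48)/2 × 1.5 = 32.7525
  [2.5→5.5]: (23.48+12.62)/2 × 3 = 54.15
  Sum = 98.7225 µg/mL·hr
Tail: C_last/k_e = 12.62/0.299 = 42.207
AUC_0→∞ (oral suspension) = 98.7225 + 42.207 = 140.9295 µg/mL·hr
F = (AUC_ev/D_ev)/(AUC_iv/D_iv) = (140.9295/200)/(267/200) = 0.7046475/1.335 = 0.5278

F = 0.528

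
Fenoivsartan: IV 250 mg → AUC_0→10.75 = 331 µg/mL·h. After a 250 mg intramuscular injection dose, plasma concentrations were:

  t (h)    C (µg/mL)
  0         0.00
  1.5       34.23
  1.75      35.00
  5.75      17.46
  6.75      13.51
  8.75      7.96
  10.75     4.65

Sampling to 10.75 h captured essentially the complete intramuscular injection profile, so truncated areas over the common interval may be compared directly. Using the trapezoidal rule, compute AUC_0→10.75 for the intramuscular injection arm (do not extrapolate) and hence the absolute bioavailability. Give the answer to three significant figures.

Trapezoidal AUC_0→10.75 (intramuscular injection):
  [0→1.5]: (0.00+34.23)/2 × 1.5 = 25.6725
  [1.5→1.75]: (34.23+35.00)/2 × 0.25 = 8.65375
  [1.75→5.75]: (35.00+17.46)/2 × 4 = 104.92
  [5.75→6.75]: (17.46+13.51)/2 × 1 = 15.485
  [6.75→8.75]: (13.51+7.96)/2 × 2 = 21.47
  [8.75→10.75]: (7.96+4.65)/2 × 2 = 12.61
  Sum = 188.81125 µg/mL·h
F = (AUC_ev/D_ev)/(AUC_iv/D_iv) = (188.81125/250)/(331/250) = 0.755245/1.324 = 0.5704

F = 0.570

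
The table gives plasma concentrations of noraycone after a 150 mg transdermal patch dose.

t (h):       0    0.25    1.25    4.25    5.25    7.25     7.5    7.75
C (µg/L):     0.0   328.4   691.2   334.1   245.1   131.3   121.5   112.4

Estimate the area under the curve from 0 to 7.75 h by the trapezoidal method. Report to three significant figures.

Trapezoidal AUC_0→7.75:
  [0→0.25]: (0.0+328.4)/2 × 0.25 = 41.05
  [0.25→1.25]: (328.4+691.2)/2 × 1 = 509.8
  [1.25→4.25]: (691.2+334.1)/2 × 3 = 1537.95
  [4.25→5.25]: (334.1+245.1)/2 × 1 = 289.6
  [5.25→7.25]: (245.1+131.3)/2 × 2 = 376.4
  [7.25→7.5]: (131.3+121.5)/2 × 0.25 = 31.6
  [7.5→7.75]: (121.5+112.4)/2 × 0.25 = 29.2375
  Sum = 2815.6375 µg/L·h

AUC = 2820 µg/L·h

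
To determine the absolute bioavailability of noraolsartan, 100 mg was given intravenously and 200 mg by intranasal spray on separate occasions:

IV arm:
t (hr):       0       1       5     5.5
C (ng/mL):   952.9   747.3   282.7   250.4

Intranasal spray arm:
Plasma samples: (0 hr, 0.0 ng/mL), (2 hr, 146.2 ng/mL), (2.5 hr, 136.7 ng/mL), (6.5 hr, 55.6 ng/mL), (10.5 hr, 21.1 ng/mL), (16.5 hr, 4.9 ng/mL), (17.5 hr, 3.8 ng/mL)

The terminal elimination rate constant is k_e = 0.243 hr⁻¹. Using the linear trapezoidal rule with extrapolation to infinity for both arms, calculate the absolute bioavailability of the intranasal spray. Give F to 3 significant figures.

Trapezoidal AUC_0→5.5 (IV):
  [0→1]: (952.9+747.3)/2 × 1 = 850.1
  [1→5]: (747.3+282.7)/2 × 4 = 2060.0
  [5→5.5]: (282.7+250.4)/2 × 0.5 = 133.275
  Sum = 3043.375 ng/mL·hr
IV tail: 250.4/0.243 = 1030.453; AUC_iv,0→∞ = 3043.375 + 1030.453 = 4073.828 ng/mL·hr
Trapezoidal AUC_0→17.5 (intranasal spray):
  [0→2]: (0.0+146.2)/2 × 2 = 146.2
  [2→2.5]: (146.2+136.7)/2 × 0.5 = 70.725
  [2.5→6.5]: (136.7+55.6)/2 × 4 = 384.6
  [6.5→10.5]: (55.6+21.1)/2 × 4 = 153.4
  [10.5→16.5]: (21.1+4.9)/2 × 6 = 78.0
  [16.5→17.5]: (4.9+3.8)/2 × 1 = 4.35
  Sum = 837.275 ng/mL·hr
intranasal spray tail: 3.8/0.243 = 15.638; AUC_ev,0→∞ = 837.275 + 15.638 = 852.913 ng/mL·hr
F = (AUC_ev/D_ev)/(AUC_iv/D_iv) = (852.913/200)/(4073.828/100) = 4.264565/40.73828 = 0.1047

F = 0.105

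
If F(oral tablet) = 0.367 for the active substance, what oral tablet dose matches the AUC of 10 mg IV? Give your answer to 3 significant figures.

For equal systemic exposure: F × D_ev = D_iv
D_ev = D_iv / F = 10 / 0.367 = 27.248 mg

D_oral = 27.2 mg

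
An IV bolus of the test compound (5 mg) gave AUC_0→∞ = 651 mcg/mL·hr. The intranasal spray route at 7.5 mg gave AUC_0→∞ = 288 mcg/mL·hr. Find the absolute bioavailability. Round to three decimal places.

F = (AUC_ev / D_ev) / (AUC_iv / D_iv)
  = (288/7.5) / (651/5)
  = 38.4 / 130.2 = 0.2949

F = 0.295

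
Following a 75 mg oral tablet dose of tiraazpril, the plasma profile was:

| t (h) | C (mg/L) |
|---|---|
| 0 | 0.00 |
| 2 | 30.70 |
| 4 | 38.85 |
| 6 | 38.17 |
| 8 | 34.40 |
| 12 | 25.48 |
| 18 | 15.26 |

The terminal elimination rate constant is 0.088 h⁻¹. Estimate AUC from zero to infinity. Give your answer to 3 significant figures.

AUC = 665 mg/L·h

Trapezoidal AUC_0→18:
  [0→2]: (0.00+30.70)/2 × 2 = 30.7
  [2→4]: (30.70+38.85)/2 × 2 = 69.55
  [4→6]: (38.85+38.17)/2 × 2 = 77.02
  [6→8]: (38.17+34.40)/2 × 2 = 72.57
  [8→12]: (34.40+25.48)/2 × 4 = 119.76
  [12→18]: (25.48+15.26)/2 × 6 = 122.22
  Sum = 491.82 mg/L·h
Extrapolated tail: C_last / k_e = 15.26 / 0.088 = 173.409
AUC_0→∞ = 491.82 + 173.409 = 665.229 mg/L·h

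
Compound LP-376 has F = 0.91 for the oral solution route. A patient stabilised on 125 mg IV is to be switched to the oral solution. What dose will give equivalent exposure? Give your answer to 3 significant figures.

D_oral = 137 mg

For equal systemic exposure: F × D_ev = D_iv
D_ev = D_iv / F = 125 / 0.91 = 137.363 mg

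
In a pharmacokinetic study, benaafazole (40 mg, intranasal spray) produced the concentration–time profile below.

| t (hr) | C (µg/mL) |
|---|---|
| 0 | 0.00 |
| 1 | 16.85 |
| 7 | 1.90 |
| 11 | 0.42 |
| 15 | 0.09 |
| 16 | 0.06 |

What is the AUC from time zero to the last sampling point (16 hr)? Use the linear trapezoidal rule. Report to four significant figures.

Trapezoidal AUC_0→16:
  [0→1]: (0.00+16.85)/2 × 1 = 8.425
  [1→7]: (16.85+1.90)/2 × 6 = 56.25
  [7→11]: (1.90+0.42)/2 × 4 = 4.64
  [11→15]: (0.42+0.09)/2 × 4 = 1.02
  [15→16]: (0.09+0.06)/2 × 1 = 0.075
  Sum = 70.41 µg/mL·hr

AUC = 70.41 µg/mL·hr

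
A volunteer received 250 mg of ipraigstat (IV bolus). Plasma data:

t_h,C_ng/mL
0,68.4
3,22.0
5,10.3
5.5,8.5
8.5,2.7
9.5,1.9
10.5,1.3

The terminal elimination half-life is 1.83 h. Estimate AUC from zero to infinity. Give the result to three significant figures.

Trapezoidal AUC_0→10.5:
  [0→3]: (68.4+22.0)/2 × 3 = 135.6
  [3→5]: (22.0+10.3)/2 × 2 = 32.3
  [5→5.5]: (10.3+8.5)/2 × 0.5 = 4.7
  [5.5→8.5]: (8.5+2.7)/2 × 3 = 16.8
  [8.5→9.5]: (2.7+1.9)/2 × 1 = 2.3
  [9.5→10.5]: (1.9+1.3)/2 × 1 = 1.6
  Sum = 193.3 ng/mL·h
k_e = ln2 / t½ = 0.693147 / 1.83 = 0.3788 h^-1
Extrapolated tail: C_last / k_e = 1.3 / 0.3788 = 3.432
AUC_0→∞ = 193.3 + 3.432 = 196.732 ng/mL·h

AUC = 197 ng/mL·h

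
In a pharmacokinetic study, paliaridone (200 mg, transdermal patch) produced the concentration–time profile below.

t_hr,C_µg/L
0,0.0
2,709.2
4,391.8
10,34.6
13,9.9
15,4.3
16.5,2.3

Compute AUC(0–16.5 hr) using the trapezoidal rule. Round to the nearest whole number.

Trapezoidal AUC_0→16.5:
  [0→2]: (0.0+709.2)/2 × 2 = 709.2
  [2→4]: (709.2+391.8)/2 × 2 = 1101.0
  [4→10]: (391.8+34.6)/2 × 6 = 1279.2
  [10→13]: (34.6+9.9)/2 × 3 = 66.75
  [13→15]: (9.9+4.3)/2 × 2 = 14.2
  [15→16.5]: (4.3+2.3)/2 × 1.5 = 4.95
  Sum = 3175.3 µg/L·hr

AUC = 3175 µg/L·hr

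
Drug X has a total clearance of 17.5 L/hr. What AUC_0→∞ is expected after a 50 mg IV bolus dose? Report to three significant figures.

AUC_0→∞ = Dose_iv / CL
        = 50 / 17.5 = 2.85714 mg/L·hr

AUC = 2.86 mg/L·hr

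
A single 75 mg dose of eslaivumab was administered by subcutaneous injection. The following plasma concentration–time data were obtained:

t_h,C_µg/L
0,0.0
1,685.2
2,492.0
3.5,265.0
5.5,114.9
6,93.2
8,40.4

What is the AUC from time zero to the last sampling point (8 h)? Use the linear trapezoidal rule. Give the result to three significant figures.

Trapezoidal AUC_0→8:
  [0→1]: (0.0+685.2)/2 × 1 = 342.6
  [1→2]: (685.2+492.0)/2 × 1 = 588.6
  [2→3.5]: (492.0+265.0)/2 × 1.5 = 567.75
  [3.5→5.5]: (265.0+114.9)/2 × 2 = 379.9
  [5.5→6]: (114.9+93.2)/2 × 0.5 = 52.025
  [6→8]: (93.2+40.4)/2 × 2 = 133.6
  Sum = 2064.475 µg/L·h

AUC = 2060 µg/L·h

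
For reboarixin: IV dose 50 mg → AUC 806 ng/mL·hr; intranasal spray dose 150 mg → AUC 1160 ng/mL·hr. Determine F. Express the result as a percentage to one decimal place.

F = 48.0%

F = (AUC_ev / D_ev) / (AUC_iv / D_iv)
  = (1160/150) / (806/50)
  = 7.73333 / 16.12 = 0.4797
  = 47.97%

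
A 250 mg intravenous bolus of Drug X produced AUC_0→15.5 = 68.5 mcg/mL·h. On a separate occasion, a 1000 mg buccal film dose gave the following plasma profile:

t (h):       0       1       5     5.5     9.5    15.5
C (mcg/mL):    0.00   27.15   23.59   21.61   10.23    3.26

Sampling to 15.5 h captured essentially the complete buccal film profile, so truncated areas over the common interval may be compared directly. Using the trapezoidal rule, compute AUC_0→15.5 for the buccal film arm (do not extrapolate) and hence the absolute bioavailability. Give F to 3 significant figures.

F = 0.841

Trapezoidal AUC_0→15.5 (buccal film):
  [0→1]: (0.00+27.15)/2 × 1 = 13.575
  [1→5]: (27.15+23.59)/2 × 4 = 101.48
  [5→5.5]: (23.59+21.61)/2 × 0.5 = 11.3
  [5.5→9.5]: (21.61+10.23)/2 × 4 = 63.68
  [9.5→15.5]: (10.23+3.26)/2 × 6 = 40.47
  Sum = 230.505 mcg/mL·h
F = (AUC_ev/D_ev)/(AUC_iv/D_iv) = (230.505/1000)/(68.5/250) = 0.230505/0.274 = 0.8413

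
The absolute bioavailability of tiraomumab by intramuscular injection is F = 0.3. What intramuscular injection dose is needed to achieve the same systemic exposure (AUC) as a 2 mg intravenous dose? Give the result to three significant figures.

For equal systemic exposure: F × D_ev = D_iv
D_ev = D_iv / F = 2 / 0.3 = 6.66667 mg

D_intramuscular = 6.67 mg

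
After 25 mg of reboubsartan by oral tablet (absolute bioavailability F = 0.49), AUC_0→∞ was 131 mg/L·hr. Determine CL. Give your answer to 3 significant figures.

CL = F × Dose / AUC_0→∞
   = 0.49 × 25 / 131 = 0.0935115 L/hr

CL = 0.0935 L/hr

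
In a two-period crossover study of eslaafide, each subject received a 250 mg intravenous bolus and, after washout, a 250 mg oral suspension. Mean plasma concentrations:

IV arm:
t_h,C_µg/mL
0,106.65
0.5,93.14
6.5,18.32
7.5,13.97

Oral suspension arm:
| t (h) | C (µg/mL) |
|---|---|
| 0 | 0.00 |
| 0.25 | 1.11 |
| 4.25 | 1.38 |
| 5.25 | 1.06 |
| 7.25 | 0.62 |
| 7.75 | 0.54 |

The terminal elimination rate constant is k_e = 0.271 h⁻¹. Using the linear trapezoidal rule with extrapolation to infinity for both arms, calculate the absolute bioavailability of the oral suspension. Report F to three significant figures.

Trapezoidal AUC_0→7.5 (IV):
  [0→0.5]: (106.65+93.14)/2 × 0.5 = 49.9475
  [0.5→6.5]: (93.14+18.32)/2 × 6 = 334.38
  [6.5→7.5]: (18.32+13.97)/2 × 1 = 16.145
  Sum = 400.4725 µg/mL·h
IV tail: 13.97/0.271 = 51.550; AUC_iv,0→∞ = 400.4725 + 51.550 = 452.0225 µg/mL·h
Trapezoidal AUC_0→7.75 (oral suspension):
  [0→0.25]: (0.00+1.11)/2 × 0.25 = 0.13875
  [0.25→4.25]: (1.11+1.38)/2 × 4 = 4.98
  [4.25→5.25]: (1.38+1.06)/2 × 1 = 1.22
  [5.25→7.25]: (1.06+0.62)/2 × 2 = 1.68
  [7.25→7.75]: (0.62+0.54)/2 × 0.5 = 0.29
  Sum = 8.30875 µg/mL·h
oral suspension tail: 0.54/0.271 = 1.993; AUC_ev,0→∞ = 8.30875 + 1.993 = 10.30175 µg/mL·h
F = (AUC_ev/D_ev)/(AUC_iv/D_iv) = (10.30175/250)/(452.0225/250) = 0.041207/1.80809 = 0.0228

F = 0.0228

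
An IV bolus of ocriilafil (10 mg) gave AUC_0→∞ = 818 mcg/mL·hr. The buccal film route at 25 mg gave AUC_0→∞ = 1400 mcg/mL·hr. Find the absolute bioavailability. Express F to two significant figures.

F = (AUC_ev / D_ev) / (AUC_iv / D_iv)
  = (1400/25) / (818/10)
  = 56 / 81.8 = 0.6846

F = 0.68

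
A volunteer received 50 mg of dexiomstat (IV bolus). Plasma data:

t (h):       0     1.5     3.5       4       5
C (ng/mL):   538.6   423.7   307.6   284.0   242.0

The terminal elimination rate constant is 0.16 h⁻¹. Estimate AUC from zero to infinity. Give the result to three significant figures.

Trapezoidal AUC_0→5:
  [0→1.5]: (538.6+423.7)/2 × 1.5 = 721.725
  [1.5→3.5]: (423.7+307.6)/2 × 2 = 731.3
  [3.5→4]: (307.6+284.0)/2 × 0.5 = 147.9
  [4→5]: (284.0+242.0)/2 × 1 = 263.0
  Sum = 1863.925 ng/mL·h
Extrapolated tail: C_last / k_e = 242.0 / 0.16 = 1512.500
AUC_0→∞ = 1863.925 + 1512.500 = 3376.425 ng/mL·h

AUC = 3380 ng/mL·h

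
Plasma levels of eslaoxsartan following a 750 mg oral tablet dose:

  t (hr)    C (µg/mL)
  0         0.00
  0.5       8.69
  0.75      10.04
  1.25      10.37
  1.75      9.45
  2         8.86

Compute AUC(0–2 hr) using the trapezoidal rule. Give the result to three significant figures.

Trapezoidal AUC_0→2:
  [0→0.5]: (0.00+8.69)/2 × 0.5 = 2.1725
  [0.5→0.75]: (8.69+10.04)/2 × 0.25 = 2.34125
  [0.75→1.25]: (10.04+10.37)/2 × 0.5 = 5.1025
  [1.25→1.75]: (10.37+9.45)/2 × 0.5 = 4.955
  [1.75→2]: (9.45+8.86)/2 × 0.25 = 2.28875
  Sum = 16.86 µg/mL·hr

AUC = 16.9 µg/mL·hr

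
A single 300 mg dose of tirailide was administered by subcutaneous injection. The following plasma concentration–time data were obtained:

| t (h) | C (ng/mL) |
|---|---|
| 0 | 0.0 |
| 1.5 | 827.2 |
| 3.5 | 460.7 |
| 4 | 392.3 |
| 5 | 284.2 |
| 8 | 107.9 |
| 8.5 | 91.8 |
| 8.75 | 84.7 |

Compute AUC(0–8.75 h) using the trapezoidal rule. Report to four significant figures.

Trapezoidal AUC_0→8.75:
  [0→1.5]: (0.0+827.2)/2 × 1.5 = 620.4
  [1.5→3.5]: (827.2+460.7)/2 × 2 = 1287.9
  [3.5→4]: (460.7+392.3)/2 × 0.5 = 213.25
  [4→5]: (392.3+284.2)/2 × 1 = 338.25
  [5→8]: (284.2+107.9)/2 × 3 = 588.15
  [8→8.5]: (107.9+91.8)/2 × 0.5 = 49.925
  [8.5→8.75]: (91.8+84.7)/2 × 0.25 = 22.0625
  Sum = 3119.9375 ng/mL·h

AUC = 3120 ng/mL·h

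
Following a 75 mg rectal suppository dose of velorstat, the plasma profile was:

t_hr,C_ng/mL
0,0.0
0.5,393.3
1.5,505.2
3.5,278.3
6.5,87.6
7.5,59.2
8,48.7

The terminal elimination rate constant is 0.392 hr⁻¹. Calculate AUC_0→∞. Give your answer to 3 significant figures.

Trapezoidal AUC_0→8:
  [0→0.5]: (0.0+393.3)/2 × 0.5 = 98.325
  [0.5→1.5]: (393.3+505.2)/2 × 1 = 449.25
  [1.5→3.5]: (505.2+278.3)/2 × 2 = 783.5
  [3.5→6.5]: (278.3+87.6)/2 × 3 = 548.85
  [6.5→7.5]: (87.6+59.2)/2 × 1 = 73.4
  [7.5→8]: (59.2+48.7)/2 × 0.5 = 26.975
  Sum = 1980.3 ng/mL·hr
Extrapolated tail: C_last / k_e = 48.7 / 0.392 = 124.235
AUC_0→∞ = 1980.3 + 124.235 = 2104.535 ng/mL·hr

AUC = 2100 ng/mL·hr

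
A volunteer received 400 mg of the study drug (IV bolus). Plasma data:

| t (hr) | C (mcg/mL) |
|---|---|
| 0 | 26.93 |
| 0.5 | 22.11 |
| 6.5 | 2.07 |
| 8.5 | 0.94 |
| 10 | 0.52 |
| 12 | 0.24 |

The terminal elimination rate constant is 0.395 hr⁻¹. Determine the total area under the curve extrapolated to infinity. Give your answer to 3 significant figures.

Trapezoidal AUC_0→12:
  [0→0.5]: (26.93+22.11)/2 × 0.5 = 12.26
  [0.5→6.5]: (22.11+2.07)/2 × 6 = 72.54
  [6.5→8.5]: (2.07+0.94)/2 × 2 = 3.01
  [8.5→10]: (0.94+0.52)/2 × 1.5 = 1.095
  [10→12]: (0.52+0.24)/2 × 2 = 0.76
  Sum = 89.665 mcg/mL·hr
Extrapolated tail: C_last / k_e = 0.24 / 0.395 = 0.608
AUC_0→∞ = 89.665 + 0.608 = 90.273 mcg/mL·hr

AUC = 90.3 mcg/mL·hr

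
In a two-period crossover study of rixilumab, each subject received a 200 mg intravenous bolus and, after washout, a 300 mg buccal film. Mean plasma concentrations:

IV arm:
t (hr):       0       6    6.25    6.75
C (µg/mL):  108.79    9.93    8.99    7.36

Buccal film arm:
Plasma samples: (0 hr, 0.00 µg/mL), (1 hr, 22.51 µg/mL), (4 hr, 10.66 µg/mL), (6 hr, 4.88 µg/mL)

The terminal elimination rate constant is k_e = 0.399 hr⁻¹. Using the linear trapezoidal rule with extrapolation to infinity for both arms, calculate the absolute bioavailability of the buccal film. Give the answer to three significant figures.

F = 0.155

Trapezoidal AUC_0→6.75 (IV):
  [0→6]: (108.79+9.93)/2 × 6 = 356.16
  [6→6.25]: (9.93+8.99)/2 × 0.25 = 2.365
  [6.25→6.75]: (8.99+7.36)/2 × 0.5 = 4.0875
  Sum = 362.6125 µg/mL·hr
IV tail: 7.36/0.399 = 18.446; AUC_iv,0→∞ = 362.6125 + 18.446 = 381.0585 µg/mL·hr
Trapezoidal AUC_0→6 (buccal film):
  [0→1]: (0.00+22.51)/2 × 1 = 11.255
  [1→4]: (22.51+10.66)/2 × 3 = 49.755
  [4→6]: (10.66+4.88)/2 × 2 = 15.54
  Sum = 76.55 µg/mL·hr
buccal film tail: 4.88/0.399 = 12.231; AUC_ev,0→∞ = 76.55 + 12.231 = 88.781 µg/mL·hr
F = (AUC_ev/D_ev)/(AUC_iv/D_iv) = (88.781/300)/(381.0585/200) = 0.295937/1.9052925 = 0.1553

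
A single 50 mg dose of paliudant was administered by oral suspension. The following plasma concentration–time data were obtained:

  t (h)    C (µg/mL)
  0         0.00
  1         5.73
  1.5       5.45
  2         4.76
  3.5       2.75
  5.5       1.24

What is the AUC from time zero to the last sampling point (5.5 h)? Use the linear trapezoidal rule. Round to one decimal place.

AUC = 17.8 µg/mL·h

Trapezoidal AUC_0→5.5:
  [0→1]: (0.00+5.73)/2 × 1 = 2.865
  [1→1.5]: (5.73+5.45)/2 × 0.5 = 2.795
  [1.5→2]: (5.45+4.76)/2 × 0.5 = 2.5525
  [2→3.5]: (4.76+2.75)/2 × 1.5 = 5.6325
  [3.5→5.5]: (2.75+1.24)/2 × 2 = 3.99
  Sum = 17.835 µg/mL·h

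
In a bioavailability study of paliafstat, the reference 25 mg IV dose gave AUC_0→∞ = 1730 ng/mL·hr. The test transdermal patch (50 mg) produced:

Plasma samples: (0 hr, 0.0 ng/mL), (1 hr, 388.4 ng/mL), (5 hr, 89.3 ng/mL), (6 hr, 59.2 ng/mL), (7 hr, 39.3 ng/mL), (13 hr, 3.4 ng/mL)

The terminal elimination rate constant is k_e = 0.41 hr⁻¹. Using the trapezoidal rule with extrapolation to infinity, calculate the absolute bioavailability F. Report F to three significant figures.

Trapezoidal AUC_0→13 (transdermal patch):
  [0→1]: (0.0+388.4)/2 × 1 = 194.2
  [1→5]: (388.4+89.3)/2 × 4 = 955.4
  [5→6]: (89.3+59.2)/2 × 1 = 74.25
  [6→7]: (59.2+39.3)/2 × 1 = 49.25
  [7→13]: (39.3+3.4)/2 × 6 = 128.1
  Sum = 1401.2 ng/mL·hr
Tail: C_last/k_e = 3.4/0.41 = 8.293
AUC_0→∞ (transdermal patch) = 1401.2 + 8.293 = 1409.493 ng/mL·hr
F = (AUC_ev/D_ev)/(AUC_iv/D_iv) = (1409.493/50)/(1730/25) = 28.18986/69.2 = 0.4074

F = 0.407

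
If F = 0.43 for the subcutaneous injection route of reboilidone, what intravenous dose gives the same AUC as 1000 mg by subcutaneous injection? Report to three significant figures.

Systemic exposure from an extravascular dose = F × D_ev, so the equivalent IV dose is F × D_ev.
D_iv = F × D_ev = 0.43 × 1000 = 430 mg

D_iv = 430 mg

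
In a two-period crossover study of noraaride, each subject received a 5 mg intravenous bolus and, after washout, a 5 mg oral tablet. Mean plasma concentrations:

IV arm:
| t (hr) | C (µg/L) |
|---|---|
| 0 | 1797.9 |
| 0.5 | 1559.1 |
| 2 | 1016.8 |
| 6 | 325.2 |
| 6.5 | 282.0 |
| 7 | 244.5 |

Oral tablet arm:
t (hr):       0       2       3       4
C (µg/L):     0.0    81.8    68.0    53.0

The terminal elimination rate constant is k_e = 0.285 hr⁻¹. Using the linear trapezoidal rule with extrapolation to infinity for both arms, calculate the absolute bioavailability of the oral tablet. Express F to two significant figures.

Trapezoidal AUC_0→7 (IV):
  [0→0.5]: (1797.9+1559.1)/2 × 0.5 = 839.25
  [0.5→2]: (1559.1+1016.8)/2 × 1.5 = 1931.925
  [2→6]: (1016.8+325.2)/2 × 4 = 2684.0
  [6→6.5]: (325.2+282.0)/2 × 0.5 = 151.8
  [6.5→7]: (282.0+244.5)/2 × 0.5 = 131.625
  Sum = 5738.6 µg/L·hr
IV tail: 244.5/0.285 = 857.895; AUC_iv,0→∞ = 5738.6 + 857.895 = 6596.495 µg/L·hr
Trapezoidal AUC_0→4 (oral tablet):
  [0→2]: (0.0+81.8)/2 × 2 = 81.8
  [2→3]: (81.8+68.0)/2 × 1 = 74.9
  [3→4]: (68.0+53.0)/2 × 1 = 60.5
  Sum = 217.2 µg/L·hr
oral tablet tail: 53.0/0.285 = 185.965; AUC_ev,0→∞ = 217.2 + 185.965 = 403.165 µg/L·hr
F = (AUC_ev/D_ev)/(AUC_iv/D_iv) = (403.165/5)/(6596.495/5) = 80.633/1319.299 = 0.0611

F = 0.061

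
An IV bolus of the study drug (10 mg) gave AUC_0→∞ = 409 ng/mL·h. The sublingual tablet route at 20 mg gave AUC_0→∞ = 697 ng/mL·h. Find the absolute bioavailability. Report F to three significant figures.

F = (AUC_ev / D_ev) / (AUC_iv / D_iv)
  = (697/20) / (409/10)
  = 34.85 / 40.9 = 0.8521

F = 0.852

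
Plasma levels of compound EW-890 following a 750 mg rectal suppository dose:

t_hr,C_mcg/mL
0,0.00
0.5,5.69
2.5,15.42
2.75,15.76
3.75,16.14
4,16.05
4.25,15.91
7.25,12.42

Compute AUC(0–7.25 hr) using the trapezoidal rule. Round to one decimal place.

AUC = 92.9 mcg/mL·hr

Trapezoidal AUC_0→7.25:
  [0→0.5]: (0.00+5.69)/2 × 0.5 = 1.4225
  [0.5→2.5]: (5.69+15.42)/2 × 2 = 21.11
  [2.5→2.75]: (15.42+15.76)/2 × 0.25 = 3.8975
  [2.75→3.75]: (15.76+16.14)/2 × 1 = 15.95
  [3.75→4]: (16.14+16.05)/2 × 0.25 = 4.02375
  [4→4.25]: (16.05+15.91)/2 × 0.25 = 3.995
  [4.25→7.25]: (15.91+12.42)/2 × 3 = 42.495
  Sum = 92.89375 mcg/mL·hr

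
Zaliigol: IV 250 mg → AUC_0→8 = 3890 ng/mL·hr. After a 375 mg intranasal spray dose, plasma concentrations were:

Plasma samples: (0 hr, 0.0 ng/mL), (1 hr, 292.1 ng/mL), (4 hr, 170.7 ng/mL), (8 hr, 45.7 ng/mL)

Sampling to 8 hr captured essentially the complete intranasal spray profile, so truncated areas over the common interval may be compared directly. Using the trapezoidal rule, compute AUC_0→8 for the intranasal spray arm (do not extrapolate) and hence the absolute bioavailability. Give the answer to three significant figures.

Trapezoidal AUC_0→8 (intranasal spray):
  [0→1]: (0.0+292.1)/2 × 1 = 146.05
  [1→4]: (292.1+170.7)/2 × 3 = 694.2
  [4→8]: (170.7+45.7)/2 × 4 = 432.8
  Sum = 1273.05 ng/mL·hr
F = (AUC_ev/D_ev)/(AUC_iv/D_iv) = (1273.05/375)/(3890/250) = 3.3948/15.56 = 0.2182

F = 0.218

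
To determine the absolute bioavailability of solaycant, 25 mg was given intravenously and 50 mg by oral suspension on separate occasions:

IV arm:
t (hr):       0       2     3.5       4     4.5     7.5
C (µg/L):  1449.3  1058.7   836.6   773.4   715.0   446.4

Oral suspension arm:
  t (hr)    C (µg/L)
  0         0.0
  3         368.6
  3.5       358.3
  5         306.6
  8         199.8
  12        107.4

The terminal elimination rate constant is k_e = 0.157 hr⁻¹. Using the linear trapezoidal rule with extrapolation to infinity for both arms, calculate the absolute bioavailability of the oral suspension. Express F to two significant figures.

Trapezoidal AUC_0→7.5 (IV):
  [0→2]: (1449.3+1058.7)/2 × 2 = 2508.0
  [2→3.5]: (1058.7+836.6)/2 × 1.5 = 1421.475
  [3.5→4]: (836.6+773.4)/2 × 0.5 = 402.5
  [4→4.5]: (773.4+715.0)/2 × 0.5 = 372.1
  [4.5→7.5]: (715.0+446.4)/2 × 3 = 1742.1
  Sum = 6446.175 µg/L·hr
IV tail: 446.4/0.157 = 2843.312; AUC_iv,0→∞ = 6446.175 + 2843.312 = 9289.487 µg/L·hr
Trapezoidal AUC_0→12 (oral suspension):
  [0→3]: (0.0+368.6)/2 × 3 = 552.9
  [3→3.5]: (368.6+358.3)/2 × 0.5 = 181.725
  [3.5→5]: (358.3+306.6)/2 × 1.5 = 498.675
  [5→8]: (306.6+199.8)/2 × 3 = 759.6
  [8→12]: (199.8+107.4)/2 × 4 = 614.4
  Sum = 2607.3 µg/L·hr
oral suspension tail: 107.4/0.157 = 684.076; AUC_ev,0→∞ = 2607.3 + 684.076 = 3291.376 µg/L·hr
F = (AUC_ev/D_ev)/(AUC_iv/D_iv) = (3291.376/50)/(9289.487/25) = 65.82752/371.57948 = 0.1772

F = 0.18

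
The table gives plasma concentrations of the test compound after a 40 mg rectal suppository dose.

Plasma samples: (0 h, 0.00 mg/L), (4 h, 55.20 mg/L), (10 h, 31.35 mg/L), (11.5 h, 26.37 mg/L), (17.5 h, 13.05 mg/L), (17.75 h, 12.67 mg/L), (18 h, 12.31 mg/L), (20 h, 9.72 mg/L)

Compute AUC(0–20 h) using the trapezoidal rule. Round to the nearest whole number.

AUC = 560 mg/L·h

Trapezoidal AUC_0→20:
  [0→4]: (0.00+55.20)/2 × 4 = 110.4
  [4→10]: (55.20+31.35)/2 × 6 = 259.65
  [10→11.5]: (31.35+26.37)/2 × 1.5 = 43.29
  [11.5→17.5]: (26.37+13.05)/2 × 6 = 118.26
  [17.5→17.75]: (13.05+12.67)/2 × 0.25 = 3.215
  [17.75→18]: (12.67+12.31)/2 × 0.25 = 3.1225
  [18→20]: (12.31+9.72)/2 × 2 = 22.03
  Sum = 559.9675 mg/L·h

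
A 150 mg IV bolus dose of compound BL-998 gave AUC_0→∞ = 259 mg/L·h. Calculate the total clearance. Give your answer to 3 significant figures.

CL = 0.579 L/h

CL = Dose_iv / AUC_0→∞
   = 150 / 259 = 0.579151 L/h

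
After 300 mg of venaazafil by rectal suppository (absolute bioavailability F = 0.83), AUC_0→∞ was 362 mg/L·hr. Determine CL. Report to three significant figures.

CL = F × Dose / AUC_0→∞
   = 0.83 × 300 / 362 = 0.687845 L/hr

CL = 0.688 L/hr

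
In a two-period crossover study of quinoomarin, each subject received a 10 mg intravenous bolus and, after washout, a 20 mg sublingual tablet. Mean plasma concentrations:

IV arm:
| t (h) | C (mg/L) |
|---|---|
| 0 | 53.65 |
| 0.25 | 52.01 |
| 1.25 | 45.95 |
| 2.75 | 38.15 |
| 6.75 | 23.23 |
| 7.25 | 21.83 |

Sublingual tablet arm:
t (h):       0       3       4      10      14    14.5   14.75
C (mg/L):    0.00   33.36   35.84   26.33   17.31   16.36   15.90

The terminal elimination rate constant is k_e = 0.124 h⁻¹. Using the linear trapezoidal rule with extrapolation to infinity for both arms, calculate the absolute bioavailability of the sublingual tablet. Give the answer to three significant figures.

Trapezoidal AUC_0→7.25 (IV):
  [0→0.25]: (53.65+52.01)/2 × 0.25 = 13.2075
  [0.25→1.25]: (52.01+45.95)/2 × 1 = 48.98
  [1.25→2.75]: (45.95+38.15)/2 × 1.5 = 63.075
  [2.75→6.75]: (38.15+23.23)/2 × 4 = 122.76
  [6.75→7.25]: (23.23+21.83)/2 × 0.5 = 11.265
  Sum = 259.2875 mg/L·h
IV tail: 21.83/0.124 = 176.048; AUC_iv,0→∞ = 259.2875 + 176.048 = 435.3355 mg/L·h
Trapezoidal AUC_0→14.75 (sublingual tablet):
  [0→3]: (0.00+33.36)/2 × 3 = 50.04
  [3→4]: (33.36+35.84)/2 × 1 = 34.6
  [4→10]: (35.84+26.33)/2 × 6 = 186.51
  [10→14]: (26.33+17.31)/2 × 4 = 87.28
  [14→14.5]: (17.31+16.36)/2 × 0.5 = 8.4175
  [14.5→14.75]: (16.36+15.90)/2 × 0.25 = 4.0325
  Sum = 370.88 mg/L·h
sublingual tablet tail: 15.90/0.124 = 128.226; AUC_ev,0→∞ = 370.88 + 128.226 = 499.106 mg/L·h
F = (AUC_ev/D_ev)/(AUC_iv/D_iv) = (499.106/20)/(435.3355/10) = 24.9553/43.53355 = 0.5732

F = 0.573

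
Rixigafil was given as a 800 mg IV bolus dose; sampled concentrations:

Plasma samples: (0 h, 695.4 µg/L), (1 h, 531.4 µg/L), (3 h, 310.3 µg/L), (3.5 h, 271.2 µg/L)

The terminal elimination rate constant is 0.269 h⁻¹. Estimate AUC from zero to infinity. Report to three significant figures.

Trapezoidal AUC_0→3.5:
  [0→1]: (695.4+531.4)/2 × 1 = 613.4
  [1→3]: (531.4+310.3)/2 × 2 = 841.7
  [3→3.5]: (310.3+271.2)/2 × 0.5 = 145.375
  Sum = 1600.475 µg/L·h
Extrapolated tail: C_last / k_e = 271.2 / 0.269 = 1008.178
AUC_0→∞ = 1600.475 + 1008.178 = 2608.653 µg/L·h

AUC = 2610 µg/L·h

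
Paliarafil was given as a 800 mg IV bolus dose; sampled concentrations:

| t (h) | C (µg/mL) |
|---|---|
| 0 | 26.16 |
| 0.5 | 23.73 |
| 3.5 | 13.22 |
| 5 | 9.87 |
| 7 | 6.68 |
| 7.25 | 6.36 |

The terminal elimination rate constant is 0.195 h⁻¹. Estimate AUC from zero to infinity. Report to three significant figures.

Trapezoidal AUC_0→7.25:
  [0→0.5]: (26.16+23.73)/2 × 0.5 = 12.4725
  [0.5→3.5]: (23.73+13.22)/2 × 3 = 55.425
  [3.5→5]: (13.22+9.87)/2 × 1.5 = 17.3175
  [5→7]: (9.87+6.68)/2 × 2 = 16.55
  [7→7.25]: (6.68+6.36)/2 × 0.25 = 1.63
  Sum = 103.395 µg/mL·h
Extrapolated tail: C_last / k_e = 6.36 / 0.195 = 32.615
AUC_0→∞ = 103.395 + 32.615 = 136.01 µg/mL·h

AUC = 136 µg/mL·h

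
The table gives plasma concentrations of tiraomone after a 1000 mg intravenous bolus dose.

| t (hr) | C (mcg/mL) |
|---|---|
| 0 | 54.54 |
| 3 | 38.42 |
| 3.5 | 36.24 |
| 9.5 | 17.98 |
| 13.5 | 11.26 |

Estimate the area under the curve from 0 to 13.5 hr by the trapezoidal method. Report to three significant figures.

AUC = 379 mcg/mL·hr

Trapezoidal AUC_0→13.5:
  [0→3]: (54.54+38.42)/2 × 3 = 139.44
  [3→3.5]: (38.42+36.24)/2 × 0.5 = 18.665
  [3.5→9.5]: (36.24+17.98)/2 × 6 = 162.66
  [9.5→13.5]: (17.98+11.26)/2 × 4 = 58.48
  Sum = 379.245 mcg/mL·hr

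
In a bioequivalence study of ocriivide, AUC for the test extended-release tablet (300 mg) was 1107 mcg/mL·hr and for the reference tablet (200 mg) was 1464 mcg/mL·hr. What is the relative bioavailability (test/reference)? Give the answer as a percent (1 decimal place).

F_rel = (AUC_test/D_test) / (AUC_ref/D_ref)
      = (1107/300) / (1464/200)
      = 3.69 / 7.32 = 0.5041 = 50.41%

F_rel = 50.4%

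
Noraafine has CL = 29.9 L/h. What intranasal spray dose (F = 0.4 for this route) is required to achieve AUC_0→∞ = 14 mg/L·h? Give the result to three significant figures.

Dose = CL × AUC_0→∞ / F
     = 29.9 × 14 / 0.4 = 1046.5 mg

Dose = 1050 mg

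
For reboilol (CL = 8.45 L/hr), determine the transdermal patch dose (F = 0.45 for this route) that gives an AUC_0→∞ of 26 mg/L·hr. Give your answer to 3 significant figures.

Dose = CL × AUC_0→∞ / F
     = 8.45 × 26 / 0.45 = 488.222 mg

Dose = 488 mg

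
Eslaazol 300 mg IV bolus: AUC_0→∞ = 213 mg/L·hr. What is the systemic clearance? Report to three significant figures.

CL = Dose_iv / AUC_0→∞
   = 300 / 213 = 1.40845 L/hr

CL = 1.41 L/hr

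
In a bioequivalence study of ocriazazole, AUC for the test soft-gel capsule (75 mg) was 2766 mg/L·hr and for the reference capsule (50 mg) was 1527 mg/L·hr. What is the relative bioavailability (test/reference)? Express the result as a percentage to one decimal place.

F_rel = 120.8%

F_rel = (AUC_test/D_test) / (AUC_ref/D_ref)
      = (2766/75) / (1527/50)
      = 36.88 / 30.54 = 1.2076 = 120.76%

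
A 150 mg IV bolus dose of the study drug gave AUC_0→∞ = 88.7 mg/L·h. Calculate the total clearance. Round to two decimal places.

CL = 1.69 L/h

CL = Dose_iv / AUC_0→∞
   = 150 / 88.7 = 1.69109 L/h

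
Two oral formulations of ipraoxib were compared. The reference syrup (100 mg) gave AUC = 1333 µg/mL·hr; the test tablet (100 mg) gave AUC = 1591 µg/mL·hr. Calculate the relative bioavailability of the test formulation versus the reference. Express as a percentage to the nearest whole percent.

F_rel = 119%

F_rel = (AUC_test/D_test) / (AUC_ref/D_ref)
      = (1591/100) / (1333/100)
      = 15.91 / 13.33 = 1.1935 = 119.35%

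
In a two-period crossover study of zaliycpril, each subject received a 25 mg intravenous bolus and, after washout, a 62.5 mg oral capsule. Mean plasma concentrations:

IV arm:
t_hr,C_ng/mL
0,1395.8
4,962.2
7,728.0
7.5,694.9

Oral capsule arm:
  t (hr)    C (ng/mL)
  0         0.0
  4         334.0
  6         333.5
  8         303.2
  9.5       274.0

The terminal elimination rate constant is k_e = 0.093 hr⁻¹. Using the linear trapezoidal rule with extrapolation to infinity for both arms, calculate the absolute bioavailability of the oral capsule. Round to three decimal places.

Trapezoidal AUC_0→7.5 (IV):
  [0→4]: (1395.8+962.2)/2 × 4 = 4716.0
  [4→7]: (962.2+728.0)/2 × 3 = 2535.3
  [7→7.5]: (728.0+694.9)/2 × 0.5 = 355.725
  Sum = 7607.025 ng/mL·hr
IV tail: 694.9/0.093 = 7472.043; AUC_iv,0→∞ = 7607.025 + 7472.043 = 15079.068 ng/mL·hr
Trapezoidal AUC_0→9.5 (oral capsule):
  [0→4]: (0.0+334.0)/2 × 4 = 668.0
  [4→6]: (334.0+333.5)/2 × 2 = 667.5
  [6→8]: (333.5+303.2)/2 × 2 = 636.7
  [8→9.5]: (303.2+274.0)/2 × 1.5 = 432.9
  Sum = 2405.1 ng/mL·hr
oral capsule tail: 274.0/0.093 = 2946.237; AUC_ev,0→∞ = 2405.1 + 2946.237 = 5351.337 ng/mL·hr
F = (AUC_ev/D_ev)/(AUC_iv/D_iv) = (5351.337/62.5)/(15079.068/25) = 85.621392/603.16272 = 0.1420

F = 0.142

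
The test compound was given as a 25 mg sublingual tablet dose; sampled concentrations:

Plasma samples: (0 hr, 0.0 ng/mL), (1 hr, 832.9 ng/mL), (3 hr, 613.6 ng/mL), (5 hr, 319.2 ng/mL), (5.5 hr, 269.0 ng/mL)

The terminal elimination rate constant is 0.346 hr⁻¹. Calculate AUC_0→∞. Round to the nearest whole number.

Trapezoidal AUC_0→5.5:
  [0→1]: (0.0+832.9)/2 × 1 = 416.45
  [1→3]: (832.9+613.6)/2 × 2 = 1446.5
  [3→5]: (613.6+319.2)/2 × 2 = 932.8
  [5→5.5]: (319.2+269.0)/2 × 0.5 = 147.05
  Sum = 2942.8 ng/mL·hr
Extrapolated tail: C_last / k_e = 269.0 / 0.346 = 777.457
AUC_0→∞ = 2942.8 + 777.457 = 3720.257 ng/mL·hr

AUC = 3720 ng/mL·hr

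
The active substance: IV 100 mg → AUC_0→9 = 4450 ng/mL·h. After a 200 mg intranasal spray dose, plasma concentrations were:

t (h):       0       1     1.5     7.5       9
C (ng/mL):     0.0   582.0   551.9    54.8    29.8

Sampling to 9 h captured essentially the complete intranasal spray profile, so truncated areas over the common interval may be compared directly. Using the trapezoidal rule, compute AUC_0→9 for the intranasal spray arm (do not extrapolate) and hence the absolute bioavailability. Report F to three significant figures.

F = 0.276

Trapezoidal AUC_0→9 (intranasal spray):
  [0→1]: (0.0+582.0)/2 × 1 = 291.0
  [1→1.5]: (582.0+551.9)/2 × 0.5 = 283.475
  [1.5→7.5]: (551.9+54.8)/2 × 6 = 1820.1
  [7.5→9]: (54.8+29.8)/2 × 1.5 = 63.45
  Sum = 2458.025 ng/mL·h
F = (AUC_ev/D_ev)/(AUC_iv/D_iv) = (2458.025/200)/(4450/100) = 12.290125/44.5 = 0.2762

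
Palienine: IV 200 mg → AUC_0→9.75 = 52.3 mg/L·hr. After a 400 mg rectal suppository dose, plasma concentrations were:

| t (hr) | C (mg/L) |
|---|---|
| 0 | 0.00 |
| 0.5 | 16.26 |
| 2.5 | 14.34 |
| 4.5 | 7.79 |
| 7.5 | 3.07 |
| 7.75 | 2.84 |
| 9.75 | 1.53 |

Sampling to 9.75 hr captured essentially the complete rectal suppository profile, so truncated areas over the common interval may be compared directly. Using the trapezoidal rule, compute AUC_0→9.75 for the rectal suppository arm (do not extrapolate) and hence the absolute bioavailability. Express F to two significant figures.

F = 0.75

Trapezoidal AUC_0→9.75 (rectal suppository):
  [0→0.5]: (0.00+16.26)/2 × 0.5 = 4.065
  [0.5→2.5]: (16.26+14.34)/2 × 2 = 30.6
  [2.5→4.5]: (14.34+7.79)/2 × 2 = 22.13
  [4.5→7.5]: (7.79+3.07)/2 × 3 = 16.29
  [7.5→7.75]: (3.07+2.84)/2 × 0.25 = 0.73875
  [7.75→9.75]: (2.84+1.53)/2 × 2 = 4.37
  Sum = 78.19375 mg/L·hr
F = (AUC_ev/D_ev)/(AUC_iv/D_iv) = (78.19375/400)/(52.3/200) = 0.195484/0.2615 = 0.7475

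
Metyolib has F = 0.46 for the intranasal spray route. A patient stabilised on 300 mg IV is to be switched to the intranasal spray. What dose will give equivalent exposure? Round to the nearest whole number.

For equal systemic exposure: F × D_ev = D_iv
D_ev = D_iv / F = 300 / 0.46 = 652.174 mg

D_intranasal = 652 mg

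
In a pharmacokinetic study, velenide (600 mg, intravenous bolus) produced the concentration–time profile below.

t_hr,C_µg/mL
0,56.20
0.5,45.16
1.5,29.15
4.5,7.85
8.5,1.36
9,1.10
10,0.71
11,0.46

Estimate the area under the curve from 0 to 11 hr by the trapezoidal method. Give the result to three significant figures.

AUC = 139 µg/mL·hr

Trapezoidal AUC_0→11:
  [0→0.5]: (56.20+45.16)/2 × 0.5 = 25.34
  [0.5→1.5]: (45.16+29.15)/2 × 1 = 37.155
  [1.5→4.5]: (29.15+7.85)/2 × 3 = 55.5
  [4.5→8.5]: (7.85+1.36)/2 × 4 = 18.42
  [8.5→9]: (1.36+1.10)/2 × 0.5 = 0.615
  [9→10]: (1.10+0.71)/2 × 1 = 0.905
  [10→11]: (0.71+0.46)/2 × 1 = 0.585
  Sum = 138.52 µg/mL·hr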